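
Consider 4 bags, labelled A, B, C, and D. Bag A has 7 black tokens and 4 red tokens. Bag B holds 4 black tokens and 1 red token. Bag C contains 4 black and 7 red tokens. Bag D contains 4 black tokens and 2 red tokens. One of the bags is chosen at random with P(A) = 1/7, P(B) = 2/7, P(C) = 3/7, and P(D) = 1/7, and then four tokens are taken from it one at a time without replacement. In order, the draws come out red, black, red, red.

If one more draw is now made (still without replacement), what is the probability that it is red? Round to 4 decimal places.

The likelihood of the observed sequence under each hypothesis: P(data | bag A) = (4/11)(7/10)(3/9)(2/8) = 7/330; P(data | bag B) = (1/5)(4/4)(0/3) = 0; P(data | bag C) = (7/11)(4/10)(6/9)(5/8) = 7/66; P(data | bag D) = (2/6)(4/5)(1/4)(0/3) = 0.
The prior-weighted likelihoods are 1/7 · 7/330 = 1/330, 2/7 · 0 = 0, 3/7 · 7/66 = 1/22, 1/7 · 0 = 0; these sum to 8/165.
Dividing through by the total gives posterior P(bag A | data) = 1/16, P(bag B | data) = 0, P(bag C | data) = 15/16, P(bag D | data) = 0.
So P(red next | data) = Σ P(red next | H) P(H | data) = (1/7)(1/16) + (4/7)(15/16) = 61/112.

0.5446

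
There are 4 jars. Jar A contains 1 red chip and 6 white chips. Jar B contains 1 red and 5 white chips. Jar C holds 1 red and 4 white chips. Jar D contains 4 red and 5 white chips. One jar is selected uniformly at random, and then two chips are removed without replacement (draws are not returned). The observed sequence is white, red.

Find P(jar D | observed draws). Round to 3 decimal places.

Under each hypothesis, the probability of the observed sequence is: P(data | jar A) = (6/7)(1/6) = 1/7; P(data | jar B) = (5/6)(1/5) = 1/6; P(data | jar C) = (4/5)(1/4) = 1/5; P(data | jar D) = (5/9)(4/8) = 5/18.
Weighting by the prior gives 1/4 · 1/7 = 1/28, 1/4 · 1/6 = 1/24, 1/4 · 1/5 = 1/20, 1/4 · 5/18 = 5/72; with total 62/315.
So P(jar D | data) = (5/72) / (62/315) = 175/496.

0.353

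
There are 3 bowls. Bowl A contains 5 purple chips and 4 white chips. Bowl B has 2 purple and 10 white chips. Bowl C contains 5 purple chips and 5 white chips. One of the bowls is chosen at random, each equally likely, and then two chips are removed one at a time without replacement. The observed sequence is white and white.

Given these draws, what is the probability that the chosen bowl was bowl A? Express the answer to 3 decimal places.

0.156

Under each hypothesis, the probability of the observed sequence is: P(data | bowl A) = (4/9)(3/8) = 1/6; P(data | bowl B) = (10/12)(9/11) = 15/22; P(data | bowl C) = (5/10)(4/9) = 2/9.
The prior-weighted likelihoods are 1/3 · 1/6 = 1/18, 1/3 · 15/22 = 5/22, 1/3 · 2/9 = 2/27; these sum to 106/297.
So P(bowl A | data) = (1/18) / (106/297) = 33/212.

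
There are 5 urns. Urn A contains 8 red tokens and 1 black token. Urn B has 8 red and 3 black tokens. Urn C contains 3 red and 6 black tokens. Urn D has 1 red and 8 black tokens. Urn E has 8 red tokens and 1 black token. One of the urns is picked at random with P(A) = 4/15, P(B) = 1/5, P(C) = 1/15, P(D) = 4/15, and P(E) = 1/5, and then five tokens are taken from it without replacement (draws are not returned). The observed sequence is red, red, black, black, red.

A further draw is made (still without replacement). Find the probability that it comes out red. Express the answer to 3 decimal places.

0.751

The likelihood of the observed sequence under each hypothesis: P(data | urn A) = (8/9)(7/8)(1/7)(0/6) = 0; P(data | urn B) = (8/11)(7/10)(3/9)(2/8)(6/7) = 0.036364; P(data | urn C) = (3/9)(2/8)(6/7)(5/6)(1/5) = 0.011905; P(data | urn D) = (1/9)(0/8) = 0; P(data | urn E) = (8/9)(7/8)(1/7)(0/6) = 0.
Weighting by the prior gives 4/15 · 0 = 0, 1/5 · 0.036364 = 0.0072727, 1/15 · 0.011905 = 0.00079365, 4/15 · 0 = 0, 1/5 · 0 = 0; these sum to 0.0080664.
The posterior is then P(urn A | data) = 0, P(urn B | data) = 0.90161, P(urn C | data) = 0.09839, P(urn D | data) = 0, P(urn E | data) = 0.
Averaging over the posterior, P(red next | data) = (5/6)(0.90161) + (0)(0.09839) = 0.75134.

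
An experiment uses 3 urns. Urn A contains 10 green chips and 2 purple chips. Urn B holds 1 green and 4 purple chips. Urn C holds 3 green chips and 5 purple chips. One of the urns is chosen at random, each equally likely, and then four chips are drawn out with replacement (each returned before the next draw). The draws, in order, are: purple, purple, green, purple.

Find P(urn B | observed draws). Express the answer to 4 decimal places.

For each hypothesis, P(data | H) works out to: P(data | urn A) = (2/12)(2/12)(10/12)(2/12) = 0.003858; P(data | urn B) = (4/5)(4/5)(1/5)(4/5) = 0.1024; P(data | urn C) = (5/8)(5/8)(3/8)(5/8) = 0.091553.
Weighting by the prior gives 1/3 · 0.003858 = 0.001286, 1/3 · 0.1024 = 0.034133, 1/3 · 0.091553 = 0.030518; summing to 0.065937.
By Bayes' rule, P(urn B | data) = (0.034133) / (0.065937) = 0.51767.

0.5177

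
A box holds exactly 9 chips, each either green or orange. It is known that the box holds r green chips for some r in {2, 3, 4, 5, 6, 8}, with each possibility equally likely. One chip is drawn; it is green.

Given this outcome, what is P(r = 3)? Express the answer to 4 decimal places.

For each hypothesis, P(data | H) works out to: P(data | r = 2) = (2/9) = 2/9; P(data | r = 3) = (3/9) = 1/3; P(data | r = 4) = (4/9) = 4/9; P(data | r = 5) = (5/9) = 5/9; P(data | r = 6) = (6/9) = 2/3; P(data | r = 8) = (8/9) = 8/9.
Multiplying each by its prior: 1/6 · 2/9 = 1/27, 1/6 · 1/3 = 1/18, 1/6 · 4/9 = 2/27, 1/6 · 5/9 = 5/54, 1/6 · 2/3 = 1/9, 1/6 · 8/9 = 4/27; summing to 14/27.
Therefore the posterior P(r = 3 | data) = (1/18) / (14/27) = 3/28.

0.1071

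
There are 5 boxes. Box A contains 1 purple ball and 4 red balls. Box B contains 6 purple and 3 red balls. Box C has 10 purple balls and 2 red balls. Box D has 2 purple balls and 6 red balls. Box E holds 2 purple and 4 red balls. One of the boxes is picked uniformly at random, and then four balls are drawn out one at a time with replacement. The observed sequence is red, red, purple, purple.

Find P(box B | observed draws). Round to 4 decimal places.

0.2762

For each hypothesis, P(data | H) works out to: P(data | box A) = (4/5)(4/5)(1/5)(1/5) = 0.0256; P(data | box B) = (3/9)(3/9)(6/9)(6/9) = 0.049383; P(data | box C) = (2/12)(2/12)(10/12)(10/12) = 0.01929; P(data | box D) = (6/8)(6/8)(2/8)(2/8) = 0.035156; P(data | box E) = (4/6)(4/6)(2/6)(2/6) = 0.049383.
Weighting by the prior gives 1/5 · 0.0256 = 0.00512, 1/5 · 0.049383 = 0.0098765, 1/5 · 0.01929 = 0.003858, 1/5 · 0.035156 = 0.0070313, 1/5 · 0.049383 = 0.0098765; these sum to 0.035762.
So P(box B | data) = (0.0098765) / (0.035762) = 0.27617.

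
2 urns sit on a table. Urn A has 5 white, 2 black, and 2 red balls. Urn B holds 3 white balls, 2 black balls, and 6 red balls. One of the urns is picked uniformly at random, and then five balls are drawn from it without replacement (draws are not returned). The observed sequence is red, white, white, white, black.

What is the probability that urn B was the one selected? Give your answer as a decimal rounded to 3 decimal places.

0.076

Under each hypothesis, the probability of the observed sequence is: P(data | urn A) = (2/9)(5/8)(4/7)(3/6)(2/5) = 0.015873; P(data | urn B) = (6/11)(3/10)(2/9)(1/8)(2/7) = 0.0012987.
Weighting by the prior gives 1/2 · 0.015873 = 0.0079365, 1/2 · 0.0012987 = 0.00064935; summing to 0.0085859.
Hence P(urn B | data) = (0.00064935) / (0.0085859) = 0.07563.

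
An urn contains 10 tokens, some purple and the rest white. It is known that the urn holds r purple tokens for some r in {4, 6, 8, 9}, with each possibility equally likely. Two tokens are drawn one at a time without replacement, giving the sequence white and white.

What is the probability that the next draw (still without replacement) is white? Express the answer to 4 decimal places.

For each hypothesis, P(data | H) works out to: P(data | r = 4) = (6/10)(5/9) = 1/3; P(data | r = 6) = (4/10)(3/9) = 2/15; P(data | r = 8) = (2/10)(1/9) = 1/45; P(data | r = 9) = (1/10)(0/9) = 0.
The prior-weighted likelihoods are 1/4 · 1/3 = 1/12, 1/4 · 2/15 = 1/30, 1/4 · 1/45 = 1/180, 1/4 · 0 = 0; summing to 11/90.
Normalising, the posterior is P(r = 4 | data) = 15/22, P(r = 6 | data) = 3/11, P(r = 8 | data) = 1/22, P(r = 9 | data) = 0.
The predictive probability is P(white next | data) = (1/2)(15/22) + (1/4)(3/11) + (0)(1/22) = 9/22.

0.4091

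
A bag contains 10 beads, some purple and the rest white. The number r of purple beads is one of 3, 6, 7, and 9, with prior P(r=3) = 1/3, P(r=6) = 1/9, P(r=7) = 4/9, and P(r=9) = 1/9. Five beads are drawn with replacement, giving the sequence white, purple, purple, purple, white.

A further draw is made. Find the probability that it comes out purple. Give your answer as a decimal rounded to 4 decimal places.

Compute the likelihood of the observed sequence for each case: P(data | r = 3) = (7/10)(3/10)(3/10)(3/10)(7/10) = 0.01323; P(data | r = 6) = (4/10)(6/10)(6/10)(6/10)(4/10) = 0.03456; P(data | r = 7) = (3/10)(7/10)(7/10)(7/10)(3/10) = 0.03087; P(data | r = 9) = (1/10)(9/10)(9/10)(9/10)(1/10) = 0.00729.
Weighting by the prior gives 1/3 · 0.01323 = 0.00441, 1/9 · 0.03456 = 0.00384, 4/9 · 0.03087 = 0.01372, 1/9 · 0.00729 = 0.00081; with total 0.02278.
Normalising, the posterior is P(r = 3 | data) = 0.19359, P(r = 6 | data) = 0.16857, P(r = 7 | data) = 0.60228, P(r = 9 | data) = 0.035558.
Averaging over the posterior, P(purple next | data) = (3/10)(0.19359) + (3/5)(0.16857) + (7/10)(0.60228) + (9/10)(0.035558) = 0.61282.

0.6128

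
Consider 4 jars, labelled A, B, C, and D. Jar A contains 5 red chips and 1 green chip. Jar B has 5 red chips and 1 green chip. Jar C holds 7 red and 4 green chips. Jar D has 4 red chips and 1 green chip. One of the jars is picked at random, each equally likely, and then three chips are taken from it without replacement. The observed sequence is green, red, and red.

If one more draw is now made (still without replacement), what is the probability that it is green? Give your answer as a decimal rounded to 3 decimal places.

For each hypothesis, P(data | H) works out to: P(data | jar A) = (1/6)(5/5)(4/4) = 1/6; P(data | jar B) = (1/6)(5/5)(4/4) = 1/6; P(data | jar C) = (4/11)(7/10)(6/9) = 28/165; P(data | jar D) = (1/5)(4/4)(3/3) = 1/5.
Weighting by the prior gives 1/4 · 1/6 = 1/24, 1/4 · 1/6 = 1/24, 1/4 · 28/165 = 7/165, 1/4 · 1/5 = 1/20; these sum to 29/165.
Dividing through by the total gives posterior P(jar A | data) = 55/232, P(jar B | data) = 55/232, P(jar C | data) = 7/29, P(jar D | data) = 33/116.
So P(green next | data) = Σ P(green next | H) P(H | data) = (0)(55/232) + (0)(55/232) + (3/8)(7/29) + (0)(33/116) = 21/232.

0.091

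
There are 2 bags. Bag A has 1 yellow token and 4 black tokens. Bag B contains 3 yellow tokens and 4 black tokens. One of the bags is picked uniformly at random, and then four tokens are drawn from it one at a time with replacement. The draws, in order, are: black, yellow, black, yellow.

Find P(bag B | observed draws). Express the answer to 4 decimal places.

For each hypothesis, P(data | H) works out to: P(data | bag A) = (4/5)(1/5)(4/5)(1/5) = 0.0256; P(data | bag B) = (4/7)(3/7)(4/7)(3/7) = 0.059975.
The prior-weighted likelihoods are 1/2 · 0.0256 = 0.0128, 1/2 · 0.059975 = 0.029988; summing to 0.042788.
So P(bag B | data) = (0.029988) / (0.042788) = 0.70085.

0.7008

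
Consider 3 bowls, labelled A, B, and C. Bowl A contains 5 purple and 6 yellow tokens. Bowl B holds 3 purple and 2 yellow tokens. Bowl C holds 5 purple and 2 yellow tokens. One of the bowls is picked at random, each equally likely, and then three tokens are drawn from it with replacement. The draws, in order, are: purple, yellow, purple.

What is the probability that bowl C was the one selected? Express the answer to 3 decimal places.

For each hypothesis, P(data | H) works out to: P(data | bowl A) = (5/11)(6/11)(5/11) = 0.1127; P(data | bowl B) = (3/5)(2/5)(3/5) = 0.144; P(data | bowl C) = (5/7)(2/7)(5/7) = 0.14577.
Multiplying each by its prior: 1/3 · 0.1127 = 0.037566, 1/3 · 0.144 = 0.048, 1/3 · 0.14577 = 0.048591; these sum to 0.13416.
Therefore the posterior P(bowl C | data) = (0.048591) / (0.13416) = 0.3622.

0.362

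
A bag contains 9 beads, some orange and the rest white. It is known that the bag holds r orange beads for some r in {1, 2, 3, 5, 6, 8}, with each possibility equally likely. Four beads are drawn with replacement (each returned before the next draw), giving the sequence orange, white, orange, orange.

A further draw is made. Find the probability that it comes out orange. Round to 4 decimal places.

0.6534

Under each hypothesis, the probability of the observed sequence is: P(data | r = 1) = (1/9)(8/9)(1/9)(1/9) = 0.0012193; P(data | r = 2) = (2/9)(7/9)(2/9)(2/9) = 0.0085353; P(data | r = 3) = (3/9)(6/9)(3/9)(3/9) = 0.024691; P(data | r = 5) = (5/9)(4/9)(5/9)(5/9) = 0.076208; P(data | r = 6) = (6/9)(3/9)(6/9)(6/9) = 0.098765; P(data | r = 8) = (8/9)(1/9)(8/9)(8/9) = 0.078037.
The prior-weighted likelihoods are 1/6 · 0.0012193 = 0.00020322, 1/6 · 0.0085353 = 0.0014225, 1/6 · 0.024691 = 0.0041152, 1/6 · 0.076208 = 0.012701, 1/6 · 0.098765 = 0.016461, 1/6 · 0.078037 = 0.013006; these sum to 0.047909.
Dividing through by the total gives posterior P(r = 1 | data) = 0.0042418, P(r = 2 | data) = 0.029692, P(r = 3 | data) = 0.085896, P(r = 5 | data) = 0.26511, P(r = 6 | data) = 0.34358, P(r = 8 | data) = 0.27147.
So P(orange next | data) = Σ P(orange next | H) P(H | data) = (1/9)(0.0042418) + (2/9)(0.029692) + (1/3)(0.085896) + (5/9)(0.26511) + (2/3)(0.34358) + (8/9)(0.27147) = 0.65335.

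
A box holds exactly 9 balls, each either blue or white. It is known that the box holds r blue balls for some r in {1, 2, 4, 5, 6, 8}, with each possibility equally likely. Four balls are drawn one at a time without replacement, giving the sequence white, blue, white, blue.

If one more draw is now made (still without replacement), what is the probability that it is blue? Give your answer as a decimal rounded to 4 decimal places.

For each hypothesis, P(data | H) works out to: P(data | r = 1) = (8/9)(1/8)(7/7)(0/6) = 0; P(data | r = 2) = (7/9)(2/8)(6/7)(1/6) = 1/36; P(data | r = 4) = (5/9)(4/8)(4/7)(3/6) = 5/63; P(data | r = 5) = (4/9)(5/8)(3/7)(4/6) = 5/63; P(data | r = 6) = (3/9)(6/8)(2/7)(5/6) = 5/84; P(data | r = 8) = (1/9)(8/8)(0/7) = 0.
The prior-weighted likelihoods are 1/6 · 0 = 0, 1/6 · 1/36 = 1/216, 1/6 · 5/63 = 5/378, 1/6 · 5/63 = 5/378, 1/6 · 5/84 = 5/504, 1/6 · 0 = 0; these sum to 31/756.
The posterior is then P(r = 1 | data) = 0, P(r = 2 | data) = 7/62, P(r = 4 | data) = 10/31, P(r = 5 | data) = 10/31, P(r = 6 | data) = 15/62, P(r = 8 | data) = 0.
So P(blue next | data) = Σ P(blue next | H) P(H | data) = (0)(7/62) + (2/5)(10/31) + (3/5)(10/31) + (4/5)(15/62) = 16/31.

0.5161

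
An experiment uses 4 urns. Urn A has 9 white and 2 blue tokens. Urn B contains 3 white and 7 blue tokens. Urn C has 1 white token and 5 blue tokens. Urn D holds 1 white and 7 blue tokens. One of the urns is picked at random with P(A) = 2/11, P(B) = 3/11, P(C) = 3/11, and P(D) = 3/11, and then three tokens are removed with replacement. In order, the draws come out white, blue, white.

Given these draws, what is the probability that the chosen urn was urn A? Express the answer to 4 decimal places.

The likelihood of the observed sequence under each hypothesis: P(data | urn A) = (9/11)(2/11)(9/11) = 0.12171; P(data | urn B) = (3/10)(7/10)(3/10) = 0.063; P(data | urn C) = (1/6)(5/6)(1/6) = 0.023148; P(data | urn D) = (1/8)(7/8)(1/8) = 0.013672.
Multiplying each by its prior: 2/11 · 0.12171 = 0.02213, 3/11 · 0.063 = 0.017182, 3/11 · 0.023148 = 0.0063131, 3/11 · 0.013672 = 0.0037287; summing to 0.049353.
So P(urn A | data) = (0.02213) / (0.049353) = 0.44839.

0.4484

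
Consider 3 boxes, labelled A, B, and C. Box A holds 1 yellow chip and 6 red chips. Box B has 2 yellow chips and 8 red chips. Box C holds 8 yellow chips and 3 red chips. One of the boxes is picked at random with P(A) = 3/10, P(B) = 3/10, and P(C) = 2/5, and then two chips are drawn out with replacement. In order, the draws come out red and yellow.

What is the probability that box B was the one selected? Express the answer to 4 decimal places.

0.2926

For each hypothesis, P(data | H) works out to: P(data | box A) = (6/7)(1/7) = 0.12245; P(data | box B) = (8/10)(2/10) = 0.16; P(data | box C) = (3/11)(8/11) = 0.19835.
Weighting by the prior gives 3/10 · 0.12245 = 0.036735, 3/10 · 0.16 = 0.048, 2/5 · 0.19835 = 0.079339; these sum to 0.16407.
Hence P(box B | data) = (0.048) / (0.16407) = 0.29255.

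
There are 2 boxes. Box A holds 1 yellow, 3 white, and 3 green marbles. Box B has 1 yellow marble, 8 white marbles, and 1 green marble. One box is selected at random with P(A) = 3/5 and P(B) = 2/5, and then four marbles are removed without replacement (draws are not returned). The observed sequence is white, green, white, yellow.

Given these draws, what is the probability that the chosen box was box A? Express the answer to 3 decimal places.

Under each hypothesis, the probability of the observed sequence is: P(data | box A) = (3/7)(3/6)(2/5)(1/4) = 0.021429; P(data | box B) = (8/10)(1/9)(7/8)(1/7) = 0.011111.
Weighting by the prior gives 3/5 · 0.021429 = 0.012857, 2/5 · 0.011111 = 0.0044444; these sum to 0.017302.
Therefore the posterior P(box A | data) = (0.012857) / (0.017302) = 0.74312.

0.743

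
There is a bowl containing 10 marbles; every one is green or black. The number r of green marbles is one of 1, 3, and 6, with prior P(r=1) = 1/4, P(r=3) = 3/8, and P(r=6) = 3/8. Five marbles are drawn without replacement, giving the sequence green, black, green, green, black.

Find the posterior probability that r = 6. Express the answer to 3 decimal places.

For each hypothesis, P(data | H) works out to: P(data | r = 1) = (1/10)(9/9)(0/8) = 0; P(data | r = 3) = (3/10)(7/9)(2/8)(1/7)(6/6) = 0.0083333; P(data | r = 6) = (6/10)(4/9)(5/8)(4/7)(3/6) = 0.047619.
Multiplying each by its prior: 1/4 · 0 = 0, 3/8 · 0.0083333 = 0.003125, 3/8 · 0.047619 = 0.017857; with total 0.020982.
Therefore the posterior P(r = 6 | data) = (0.017857) / (0.020982) = 0.85106.

0.851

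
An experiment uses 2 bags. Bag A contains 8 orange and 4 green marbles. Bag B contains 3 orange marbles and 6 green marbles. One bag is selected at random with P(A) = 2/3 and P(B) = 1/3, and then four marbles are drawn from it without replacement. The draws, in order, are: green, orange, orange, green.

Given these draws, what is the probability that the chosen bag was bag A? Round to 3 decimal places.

0.655

Compute the likelihood of the observed sequence for each case: P(data | bag A) = (4/12)(8/11)(7/10)(3/9) = 0.056566; P(data | bag B) = (6/9)(3/8)(2/7)(5/6) = 0.059524.
The prior-weighted likelihoods are 2/3 · 0.056566 = 0.03771, 1/3 · 0.059524 = 0.019841; these sum to 0.057552.
Therefore the posterior P(bag A | data) = (0.03771) / (0.057552) = 0.65524.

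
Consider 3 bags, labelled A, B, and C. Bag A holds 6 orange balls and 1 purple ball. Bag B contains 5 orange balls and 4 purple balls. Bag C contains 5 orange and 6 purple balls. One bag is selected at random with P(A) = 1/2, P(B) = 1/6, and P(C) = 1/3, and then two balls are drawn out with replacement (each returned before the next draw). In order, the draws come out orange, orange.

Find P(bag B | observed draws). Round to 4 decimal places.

The likelihood of the observed sequence under each hypothesis: P(data | bag A) = (6/7)(6/7) = 0.73469; P(data | bag B) = (5/9)(5/9) = 0.30864; P(data | bag C) = (5/11)(5/11) = 0.20661.
Multiplying each by its prior: 1/2 · 0.73469 = 0.36735, 1/6 · 0.30864 = 0.05144, 1/3 · 0.20661 = 0.068871; summing to 0.48766.
By Bayes' rule, P(bag B | data) = (0.05144) / (0.48766) = 0.10548.

0.1055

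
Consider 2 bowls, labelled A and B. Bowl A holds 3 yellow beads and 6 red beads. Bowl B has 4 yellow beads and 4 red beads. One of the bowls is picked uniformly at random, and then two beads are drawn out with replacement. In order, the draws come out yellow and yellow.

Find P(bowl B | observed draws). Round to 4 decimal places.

For each hypothesis, P(data | H) works out to: P(data | bowl A) = (3/9)(3/9) = 1/9; P(data | bowl B) = (4/8)(4/8) = 1/4.
Weighting by the prior gives 1/2 · 1/9 = 1/18, 1/2 · 1/4 = 1/8; these sum to 13/72.
Hence P(bowl B | data) = (1/8) / (13/72) = 9/13.

0.6923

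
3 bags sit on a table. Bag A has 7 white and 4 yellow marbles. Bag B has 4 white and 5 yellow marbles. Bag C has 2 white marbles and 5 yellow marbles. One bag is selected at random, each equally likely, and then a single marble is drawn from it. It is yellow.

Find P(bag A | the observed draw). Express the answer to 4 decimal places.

0.2226

Compute the likelihood of this draw for each case: P(data | bag A) = (4/11) = 0.36364; P(data | bag B) = (5/9) = 0.55556; P(data | bag C) = (5/7) = 0.71429.
Weighting by the prior gives 1/3 · 0.36364 = 0.12121, 1/3 · 0.55556 = 0.18519, 1/3 · 0.71429 = 0.2381; with total 0.54449.
By Bayes' rule, P(bag A | data) = (0.12121) / (0.54449) = 0.22261.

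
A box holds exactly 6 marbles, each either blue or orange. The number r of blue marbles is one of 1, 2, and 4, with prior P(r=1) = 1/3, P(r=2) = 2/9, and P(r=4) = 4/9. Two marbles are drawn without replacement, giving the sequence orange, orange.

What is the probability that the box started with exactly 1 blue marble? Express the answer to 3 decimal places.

0.652

Under each hypothesis, the probability of the observed sequence is: P(data | r = 1) = (5/6)(4/5) = 2/3; P(data | r = 2) = (4/6)(3/5) = 2/5; P(data | r = 4) = (2/6)(1/5) = 1/15.
Weighting by the prior gives 1/3 · 2/3 = 2/9, 2/9 · 2/5 = 4/45, 4/9 · 1/15 = 4/135; summing to 46/135.
Therefore the posterior P(r = 1 | data) = (2/9) / (46/135) = 15/23.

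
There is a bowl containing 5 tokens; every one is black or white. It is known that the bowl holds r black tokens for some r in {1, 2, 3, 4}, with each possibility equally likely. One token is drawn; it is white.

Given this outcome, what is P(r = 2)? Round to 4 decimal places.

0.3000

Compute the likelihood of this draw for each case: P(data | r = 1) = (4/5) = 4/5; P(data | r = 2) = (3/5) = 3/5; P(data | r = 3) = (2/5) = 2/5; P(data | r = 4) = (1/5) = 1/5.
The prior-weighted likelihoods are 1/4 · 4/5 = 1/5, 1/4 · 3/5 = 3/20, 1/4 · 2/5 = 1/10, 1/4 · 1/5 = 1/20; these sum to 1/2.
By Bayes' rule, P(r = 2 | data) = (3/20) / (1/2) = 3/10.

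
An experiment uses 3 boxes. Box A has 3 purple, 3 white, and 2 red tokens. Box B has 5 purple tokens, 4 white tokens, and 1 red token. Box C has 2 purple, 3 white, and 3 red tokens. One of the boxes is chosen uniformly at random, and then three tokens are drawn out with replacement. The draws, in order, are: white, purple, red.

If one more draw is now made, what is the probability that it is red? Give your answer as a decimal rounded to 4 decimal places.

For each hypothesis, P(data | H) works out to: P(data | box A) = (3/8)(3/8)(2/8) = 0.035156; P(data | box B) = (4/10)(5/10)(1/10) = 0.02; P(data | box C) = (3/8)(2/8)(3/8) = 0.035156.
The prior-weighted likelihoods are 1/3 · 0.035156 = 0.011719, 1/3 · 0.02 = 0.0066667, 1/3 · 0.035156 = 0.011719; with total 0.030104.
Normalising, the posterior is P(box A | data) = 0.38927, P(box B | data) = 0.22145, P(box C | data) = 0.38927.
The predictive probability is P(red next | data) = (1/4)(0.38927) + (1/10)(0.22145) + (3/8)(0.38927) = 0.26544.

0.2654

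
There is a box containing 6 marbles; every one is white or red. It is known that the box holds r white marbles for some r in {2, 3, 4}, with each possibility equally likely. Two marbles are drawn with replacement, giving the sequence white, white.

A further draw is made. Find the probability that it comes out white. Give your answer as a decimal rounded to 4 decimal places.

Under each hypothesis, the probability of the observed sequence is: P(data | r = 2) = (2/6)(2/6) = 1/9; P(data | r = 3) = (3/6)(3/6) = 1/4; P(data | r = 4) = (4/6)(4/6) = 4/9.
Weighting by the prior gives 1/3 · 1/9 = 1/27, 1/3 · 1/4 = 1/12, 1/3 · 4/9 = 4/27; these sum to 29/108.
The posterior is then P(r = 2 | data) = 4/29, P(r = 3 | data) = 9/29, P(r = 4 | data) = 16/29.
The predictive probability is P(white next | data) = (1/3)(4/29) + (1/2)(9/29) + (2/3)(16/29) = 33/58.

0.5690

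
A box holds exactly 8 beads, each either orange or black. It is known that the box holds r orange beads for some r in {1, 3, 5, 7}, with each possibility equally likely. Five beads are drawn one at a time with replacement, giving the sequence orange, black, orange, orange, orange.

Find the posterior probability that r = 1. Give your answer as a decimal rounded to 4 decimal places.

0.0015

Compute the likelihood of the observed sequence for each case: P(data | r = 1) = (1/8)(7/8)(1/8)(1/8)(1/8) = 0.00021362; P(data | r = 3) = (3/8)(5/8)(3/8)(3/8)(3/8) = 0.01236; P(data | r = 5) = (5/8)(3/8)(5/8)(5/8)(5/8) = 0.05722; P(data | r = 7) = (7/8)(1/8)(7/8)(7/8)(7/8) = 0.073273.
Multiplying each by its prior: 1/4 · 0.00021362 = 5.3406e-05, 1/4 · 0.01236 = 0.0030899, 1/4 · 0.05722 = 0.014305, 1/4 · 0.073273 = 0.018318; summing to 0.035767.
By Bayes' rule, P(r = 1 | data) = (5.3406e-05) / (0.035767) = 0.0014932.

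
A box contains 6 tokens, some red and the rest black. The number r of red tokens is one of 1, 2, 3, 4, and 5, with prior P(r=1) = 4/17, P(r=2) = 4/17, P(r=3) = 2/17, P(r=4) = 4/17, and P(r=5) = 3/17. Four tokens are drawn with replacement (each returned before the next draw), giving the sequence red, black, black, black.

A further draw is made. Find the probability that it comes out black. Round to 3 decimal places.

0.671

Under each hypothesis, the probability of the observed sequence is: P(data | r = 1) = (1/6)(5/6)(5/6)(5/6) = 0.096451; P(data | r = 2) = (2/6)(4/6)(4/6)(4/6) = 0.098765; P(data | r = 3) = (3/6)(3/6)(3/6)(3/6) = 0.0625; P(data | r = 4) = (4/6)(2/6)(2/6)(2/6) = 0.024691; P(data | r = 5) = (5/6)(1/6)(1/6)(1/6) = 0.003858.
The prior-weighted likelihoods are 4/17 · 0.096451 = 0.022694, 4/17 · 0.098765 = 0.023239, 2/17 · 0.0625 = 0.0073529, 4/17 · 0.024691 = 0.0058097, 3/17 · 0.003858 = 0.00068083; these sum to 0.059777.
The posterior is then P(r = 1 | data) = 0.37965, P(r = 2 | data) = 0.38876, P(r = 3 | data) = 0.12301, P(r = 4 | data) = 0.097191, P(r = 5 | data) = 0.01139.
So P(black next | data) = Σ P(black next | H) P(H | data) = (5/6)(0.37965) + (2/3)(0.38876) + (1/2)(0.12301) + (1/3)(0.097191) + (1/6)(0.01139) = 0.67135.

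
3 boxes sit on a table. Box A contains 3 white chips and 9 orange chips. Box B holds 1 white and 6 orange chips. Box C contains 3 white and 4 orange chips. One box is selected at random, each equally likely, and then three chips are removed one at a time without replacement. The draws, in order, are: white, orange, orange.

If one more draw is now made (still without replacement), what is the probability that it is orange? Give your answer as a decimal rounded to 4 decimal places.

0.7446

For each hypothesis, P(data | H) works out to: P(data | box A) = (3/12)(9/11)(8/10) = 0.16364; P(data | box B) = (1/7)(6/6)(5/5) = 0.14286; P(data | box C) = (3/7)(4/6)(3/5) = 0.17143.
The prior-weighted likelihoods are 1/3 · 0.16364 = 0.054545, 1/3 · 0.14286 = 0.047619, 1/3 · 0.17143 = 0.057143; with total 0.15931.
The posterior is then P(box A | data) = 0.34239, P(box B | data) = 0.29891, P(box C | data) = 0.3587.
So P(orange next | data) = Σ P(orange next | H) P(H | data) = (7/9)(0.34239) + (1)(0.29891) + (1/2)(0.3587) = 0.74457.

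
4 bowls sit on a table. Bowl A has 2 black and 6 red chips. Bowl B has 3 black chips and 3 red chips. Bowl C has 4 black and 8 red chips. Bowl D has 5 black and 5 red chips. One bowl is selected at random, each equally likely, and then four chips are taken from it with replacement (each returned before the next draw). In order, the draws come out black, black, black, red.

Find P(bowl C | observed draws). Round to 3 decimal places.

Under each hypothesis, the probability of the observed sequence is: P(data | bowl A) = (2/8)(2/8)(2/8)(6/8) = 0.011719; P(data | bowl B) = (3/6)(3/6)(3/6)(3/6) = 0.0625; P(data | bowl C) = (4/12)(4/12)(4/12)(8/12) = 0.024691; P(data | bowl D) = (5/10)(5/10)(5/10)(5/10) = 0.0625.
The prior-weighted likelihoods are 1/4 · 0.011719 = 0.0029297, 1/4 · 0.0625 = 0.015625, 1/4 · 0.024691 = 0.0061728, 1/4 · 0.0625 = 0.015625; summing to 0.040353.
By Bayes' rule, P(bowl C | data) = (0.0061728) / (0.040353) = 0.15297.

0.153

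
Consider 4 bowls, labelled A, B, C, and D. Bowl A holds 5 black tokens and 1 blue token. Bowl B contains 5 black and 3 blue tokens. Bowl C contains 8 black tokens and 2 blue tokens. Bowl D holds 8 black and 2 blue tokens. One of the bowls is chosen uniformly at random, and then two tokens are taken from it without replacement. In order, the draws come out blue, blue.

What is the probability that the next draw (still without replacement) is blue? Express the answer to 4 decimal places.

0.1178

For each hypothesis, P(data | H) works out to: P(data | bowl A) = (1/6)(0/5) = 0; P(data | bowl B) = (3/8)(2/7) = 0.10714; P(data | bowl C) = (2/10)(1/9) = 0.022222; P(data | bowl D) = (2/10)(1/9) = 0.022222.
The prior-weighted likelihoods are 1/4 · 0 = 0, 1/4 · 0.10714 = 0.026786, 1/4 · 0.022222 = 0.0055556, 1/4 · 0.022222 = 0.0055556; these sum to 0.037897.
Dividing through by the total gives posterior P(bowl A | data) = 0, P(bowl B | data) = 0.70681, P(bowl C | data) = 0.1466, P(bowl D | data) = 0.1466.
So P(blue next | data) = Σ P(blue next | H) P(H | data) = (1/6)(0.70681) + (0)(0.1466) + (0)(0.1466) = 0.1178.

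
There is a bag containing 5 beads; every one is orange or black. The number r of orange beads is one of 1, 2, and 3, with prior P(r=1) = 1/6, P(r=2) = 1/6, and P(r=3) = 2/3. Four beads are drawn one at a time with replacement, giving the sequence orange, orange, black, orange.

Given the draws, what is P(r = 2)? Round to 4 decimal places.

The likelihood of the observed sequence under each hypothesis: P(data | r = 1) = (1/5)(1/5)(4/5)(1/5) = 0.0064; P(data | r = 2) = (2/5)(2/5)(3/5)(2/5) = 0.0384; P(data | r = 3) = (3/5)(3/5)(2/5)(3/5) = 0.0864.
Weighting by the prior gives 1/6 · 0.0064 = 0.0010667, 1/6 · 0.0384 = 0.0064, 2/3 · 0.0864 = 0.0576; summing to 0.065067.
So P(r = 2 | data) = (0.0064) / (0.065067) = 0.098361.

0.0984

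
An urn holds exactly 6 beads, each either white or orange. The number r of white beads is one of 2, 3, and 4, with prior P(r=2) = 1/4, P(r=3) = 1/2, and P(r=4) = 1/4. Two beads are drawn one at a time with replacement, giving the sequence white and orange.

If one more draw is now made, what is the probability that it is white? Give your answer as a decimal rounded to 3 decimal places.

Compute the likelihood of the observed sequence for each case: P(data | r = 2) = (2/6)(4/6) = 2/9; P(data | r = 3) = (3/6)(3/6) = 1/4; P(data | r = 4) = (4/6)(2/6) = 2/9.
Multiplying each by its prior: 1/4 · 2/9 = 1/18, 1/2 · 1/4 = 1/8, 1/4 · 2/9 = 1/18; these sum to 17/72.
Normalising, the posterior is P(r = 2 | data) = 4/17, P(r = 3 | data) = 9/17, P(r = 4 | data) = 4/17.
So P(white next | data) = Σ P(white next | H) P(H | data) = (1/3)(4/17) + (1/2)(9/17) + (2/3)(4/17) = 1/2.

0.500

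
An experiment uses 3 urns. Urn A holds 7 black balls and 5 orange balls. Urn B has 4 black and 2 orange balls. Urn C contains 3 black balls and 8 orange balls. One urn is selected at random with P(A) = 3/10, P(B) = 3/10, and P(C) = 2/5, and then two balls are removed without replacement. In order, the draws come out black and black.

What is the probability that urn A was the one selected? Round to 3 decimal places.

Compute the likelihood of the observed sequence for each case: P(data | urn A) = (7/12)(6/11) = 0.31818; P(data | urn B) = (4/6)(3/5) = 0.4; P(data | urn C) = (3/11)(2/10) = 0.054545.
Weighting by the prior gives 3/10 · 0.31818 = 0.095455, 3/10 · 0.4 = 0.12, 2/5 · 0.054545 = 0.021818; these sum to 0.23727.
Hence P(urn A | data) = (0.095455) / (0.23727) = 0.4023.

0.402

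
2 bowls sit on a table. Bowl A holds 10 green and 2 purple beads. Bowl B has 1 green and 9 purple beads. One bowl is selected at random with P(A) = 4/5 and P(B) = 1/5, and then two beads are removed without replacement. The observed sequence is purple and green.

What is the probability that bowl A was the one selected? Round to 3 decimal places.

0.858

Compute the likelihood of the observed sequence for each case: P(data | bowl A) = (2/12)(10/11) = 0.15152; P(data | bowl B) = (9/10)(1/9) = 0.1.
Weighting by the prior gives 4/5 · 0.15152 = 0.12121, 1/5 · 0.1 = 0.02; these sum to 0.14121.
Hence P(bowl A | data) = (0.12121) / (0.14121) = 0.85837.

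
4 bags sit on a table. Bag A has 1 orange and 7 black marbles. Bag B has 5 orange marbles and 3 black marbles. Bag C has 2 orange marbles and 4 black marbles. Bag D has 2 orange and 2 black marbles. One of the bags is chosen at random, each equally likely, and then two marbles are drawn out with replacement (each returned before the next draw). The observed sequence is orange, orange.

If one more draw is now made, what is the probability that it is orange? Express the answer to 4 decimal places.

For each hypothesis, P(data | H) works out to: P(data | bag A) = (1/8)(1/8) = 0.015625; P(data | bag B) = (5/8)(5/8) = 0.39062; P(data | bag C) = (2/6)(2/6) = 0.11111; P(data | bag D) = (2/4)(2/4) = 0.25.
Weighting by the prior gives 1/4 · 0.015625 = 0.0039062, 1/4 · 0.39062 = 0.097656, 1/4 · 0.11111 = 0.027778, 1/4 · 0.25 = 0.0625; these sum to 0.19184.
Dividing through by the total gives posterior P(bag A | data) = 0.020362, P(bag B | data) = 0.50905, P(bag C | data) = 0.1448, P(bag D | data) = 0.32579.
Averaging over the posterior, P(orange next | data) = (1/8)(0.020362) + (5/8)(0.50905) + (1/3)(0.1448) + (1/2)(0.32579) = 0.53186.

0.5319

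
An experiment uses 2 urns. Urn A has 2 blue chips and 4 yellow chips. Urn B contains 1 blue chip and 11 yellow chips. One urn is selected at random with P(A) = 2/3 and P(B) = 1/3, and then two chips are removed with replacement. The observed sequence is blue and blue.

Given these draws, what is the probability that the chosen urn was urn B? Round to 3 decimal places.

0.030

Compute the likelihood of the observed sequence for each case: P(data | urn A) = (2/6)(2/6) = 1/9; P(data | urn B) = (1/12)(1/12) = 1/144.
Multiplying each by its prior: 2/3 · 1/9 = 2/27, 1/3 · 1/144 = 1/432; with total 11/144.
So P(urn B | data) = (1/432) / (11/144) = 1/33.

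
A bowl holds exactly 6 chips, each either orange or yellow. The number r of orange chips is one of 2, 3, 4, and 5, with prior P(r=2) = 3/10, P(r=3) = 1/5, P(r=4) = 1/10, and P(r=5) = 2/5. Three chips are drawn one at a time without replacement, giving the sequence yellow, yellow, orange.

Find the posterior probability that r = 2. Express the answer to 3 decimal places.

Compute the likelihood of the observed sequence for each case: P(data | r = 2) = (4/6)(3/5)(2/4) = 1/5; P(data | r = 3) = (3/6)(2/5)(3/4) = 3/20; P(data | r = 4) = (2/6)(1/5)(4/4) = 1/15; P(data | r = 5) = (1/6)(0/5) = 0.
Multiplying each by its prior: 3/10 · 1/5 = 3/50, 1/5 · 3/20 = 3/100, 1/10 · 1/15 = 1/150, 2/5 · 0 = 0; summing to 29/300.
Therefore the posterior P(r = 2 | data) = (3/50) / (29/300) = 18/29.

0.621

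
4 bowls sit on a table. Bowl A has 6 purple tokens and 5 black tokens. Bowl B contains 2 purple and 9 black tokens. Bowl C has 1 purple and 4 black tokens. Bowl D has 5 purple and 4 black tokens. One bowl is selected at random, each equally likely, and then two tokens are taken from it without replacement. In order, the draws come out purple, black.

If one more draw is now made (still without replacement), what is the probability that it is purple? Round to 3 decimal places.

0.359

Compute the likelihood of the observed sequence for each case: P(data | bowl A) = (6/11)(5/10) = 3/11; P(data | bowl B) = (2/11)(9/10) = 9/55; P(data | bowl C) = (1/5)(4/4) = 1/5; P(data | bowl D) = (5/9)(4/8) = 5/18.
Multiplying each by its prior: 1/4 · 3/11 = 3/44, 1/4 · 9/55 = 9/220, 1/4 · 1/5 = 1/20, 1/4 · 5/18 = 5/72; summing to 181/792.
Dividing through by the total gives posterior P(bowl A | data) = 0.29834, P(bowl B | data) = 0.17901, P(bowl C | data) = 0.21878, P(bowl D | data) = 0.30387.
So P(purple next | data) = Σ P(purple next | H) P(H | data) = (5/9)(0.29834) + (1/9)(0.17901) + (0)(0.21878) + (4/7)(0.30387) = 0.35927.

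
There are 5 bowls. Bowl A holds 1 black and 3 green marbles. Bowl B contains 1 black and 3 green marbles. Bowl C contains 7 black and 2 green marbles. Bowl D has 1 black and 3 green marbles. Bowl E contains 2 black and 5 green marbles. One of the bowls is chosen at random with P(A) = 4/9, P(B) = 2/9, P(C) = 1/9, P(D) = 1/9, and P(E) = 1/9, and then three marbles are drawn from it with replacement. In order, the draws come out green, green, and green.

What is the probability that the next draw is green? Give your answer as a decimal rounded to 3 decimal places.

0.744

Under each hypothesis, the probability of the observed sequence is: P(data | bowl A) = (3/4)(3/4)(3/4) = 0.42188; P(data | bowl B) = (3/4)(3/4)(3/4) = 0.42188; P(data | bowl C) = (2/9)(2/9)(2/9) = 0.010974; P(data | bowl D) = (3/4)(3/4)(3/4) = 0.42188; P(data | bowl E) = (5/7)(5/7)(5/7) = 0.36443.
Weighting by the prior gives 4/9 · 0.42188 = 0.1875, 2/9 · 0.42188 = 0.09375, 1/9 · 0.010974 = 0.0012193, 1/9 · 0.42188 = 0.046875, 1/9 · 0.36443 = 0.040492; these sum to 0.36984.
Normalising, the posterior is P(bowl A | data) = 0.50698, P(bowl B | data) = 0.25349, P(bowl C | data) = 0.0032969, P(bowl D | data) = 0.12675, P(bowl E | data) = 0.10949.
Averaging over the posterior, P(green next | data) = (3/4)(0.50698) + (3/4)(0.25349) + (2/9)(0.0032969) + (3/4)(0.12675) + (5/7)(0.10949) = 0.74435.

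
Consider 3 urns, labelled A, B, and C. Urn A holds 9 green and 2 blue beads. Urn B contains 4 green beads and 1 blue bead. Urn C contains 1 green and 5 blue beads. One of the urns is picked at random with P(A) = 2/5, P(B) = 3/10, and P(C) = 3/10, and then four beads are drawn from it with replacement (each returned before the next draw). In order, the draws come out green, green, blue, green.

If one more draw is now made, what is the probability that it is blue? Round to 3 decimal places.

For each hypothesis, P(data | H) works out to: P(data | urn A) = (9/11)(9/11)(2/11)(9/11) = 0.099583; P(data | urn B) = (4/5)(4/5)(1/5)(4/5) = 0.1024; P(data | urn C) = (1/6)(1/6)(5/6)(1/6) = 0.003858.
Weighting by the prior gives 2/5 · 0.099583 = 0.039833, 3/10 · 0.1024 = 0.03072, 3/10 · 0.003858 = 0.0011574; these sum to 0.071711.
The posterior is then P(urn A | data) = 0.55547, P(urn B | data) = 0.42839, P(urn C | data) = 0.01614.
So P(blue next | data) = Σ P(blue next | H) P(H | data) = (2/11)(0.55547) + (1/5)(0.42839) + (5/6)(0.01614) = 0.20012.

0.200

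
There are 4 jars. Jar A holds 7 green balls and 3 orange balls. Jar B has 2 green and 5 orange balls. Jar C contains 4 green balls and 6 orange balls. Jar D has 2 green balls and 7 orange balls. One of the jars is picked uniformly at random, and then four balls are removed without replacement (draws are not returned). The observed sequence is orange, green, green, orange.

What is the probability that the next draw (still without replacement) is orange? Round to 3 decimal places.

0.667

Under each hypothesis, the probability of the observed sequence is: P(data | jar A) = (3/10)(7/9)(6/8)(2/7) = 1/20; P(data | jar B) = (5/7)(2/6)(1/5)(4/4) = 1/21; P(data | jar C) = (6/10)(4/9)(3/8)(5/7) = 1/14; P(data | jar D) = (7/9)(2/8)(1/7)(6/6) = 1/36.
The prior-weighted likelihoods are 1/4 · 1/20 = 1/80, 1/4 · 1/21 = 1/84, 1/4 · 1/14 = 1/56, 1/4 · 1/36 = 1/144; summing to 31/630.
Dividing through by the total gives posterior P(jar A | data) = 63/248, P(jar B | data) = 15/62, P(jar C | data) = 45/124, P(jar D | data) = 35/248.
Averaging over the posterior, P(orange next | data) = (1/6)(63/248) + (1)(15/62) + (2/3)(45/124) + (1)(35/248) = 331/496.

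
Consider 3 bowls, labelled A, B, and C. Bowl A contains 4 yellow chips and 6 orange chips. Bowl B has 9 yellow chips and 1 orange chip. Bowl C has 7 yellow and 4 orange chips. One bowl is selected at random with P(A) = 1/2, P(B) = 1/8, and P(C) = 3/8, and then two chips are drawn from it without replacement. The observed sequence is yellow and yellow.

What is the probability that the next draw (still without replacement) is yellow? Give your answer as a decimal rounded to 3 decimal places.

0.593

The likelihood of the observed sequence under each hypothesis: P(data | bowl A) = (4/10)(3/9) = 0.13333; P(data | bowl B) = (9/10)(8/9) = 0.8; P(data | bowl C) = (7/11)(6/10) = 0.38182.
The prior-weighted likelihoods are 1/2 · 0.13333 = 0.066667, 1/8 · 0.8 = 0.1, 3/8 · 0.38182 = 0.14318; with total 0.30985.
The posterior is then P(bowl A | data) = 0.21516, P(bowl B | data) = 0.32274, P(bowl C | data) = 0.4621.
The predictive probability is P(yellow next | data) = (1/4)(0.21516) + (7/8)(0.32274) + (5/9)(0.4621) = 0.59291.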